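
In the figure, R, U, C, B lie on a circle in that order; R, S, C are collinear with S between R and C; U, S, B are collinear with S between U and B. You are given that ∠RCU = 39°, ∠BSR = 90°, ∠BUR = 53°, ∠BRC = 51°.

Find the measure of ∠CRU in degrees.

1. ∠CSU = 90°  [vertical angles at S]
2. ∠RSU = 90°  [linear pair at S on RC]
3. ∠CRU = 37°  [△RSU]

∠CRU = 37°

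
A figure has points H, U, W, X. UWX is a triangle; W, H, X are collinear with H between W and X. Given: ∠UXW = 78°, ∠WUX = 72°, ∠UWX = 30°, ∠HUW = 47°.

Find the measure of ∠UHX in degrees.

1. ∠HWU = 30°  [H on ray WX]
2. ∠UHW = 103°  [△UWH]
3. ∠UHX = 77°  [linear pair at H on WX]

∠UHX = 77°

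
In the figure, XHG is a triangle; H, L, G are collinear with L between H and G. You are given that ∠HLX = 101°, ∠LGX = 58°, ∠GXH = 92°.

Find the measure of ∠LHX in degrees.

1. ∠HGX = 58°  [L on ray GH]
2. ∠GHX = 30°  [△XHG]
3. ∠LHX = 30°  [L on ray HG]

∠LHX = 30°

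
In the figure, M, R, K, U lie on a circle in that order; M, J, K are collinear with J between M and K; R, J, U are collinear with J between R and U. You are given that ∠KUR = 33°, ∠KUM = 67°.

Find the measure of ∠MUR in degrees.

∠MUR = 34°

1. ∠KMR = 33°  [same arc RK]
2. ∠KRM = 113°  [cyclic MRKU, opposite ∠R+∠U]
3. ∠MKR = 34°  [△MRK]
4. ∠MUR = 34°  [same arc MR]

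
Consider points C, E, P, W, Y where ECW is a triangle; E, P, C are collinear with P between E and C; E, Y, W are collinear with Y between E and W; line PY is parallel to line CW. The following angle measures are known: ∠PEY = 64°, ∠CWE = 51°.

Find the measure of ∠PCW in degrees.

∠PCW = 65°

1. ∠CEW = 64°  [P on EC, Y on EW]
2. ∠ECW = 65°  [△ECW]
3. ∠PCW = 65°  [P on ray CE]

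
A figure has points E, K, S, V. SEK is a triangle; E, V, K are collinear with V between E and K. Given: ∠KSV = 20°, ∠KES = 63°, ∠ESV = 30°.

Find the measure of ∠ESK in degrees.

1. ∠SEV = 63°  [V on ray EK]
2. ∠EVS = 87°  [△SEV]
3. ∠KVS = 93°  [linear pair at V on EK]
4. ∠SKV = 67°  [△SVK]
5. ∠EKS = 67°  [V on ray KE]
6. ∠ESK = 50°  [△SEK]

∠ESK = 50°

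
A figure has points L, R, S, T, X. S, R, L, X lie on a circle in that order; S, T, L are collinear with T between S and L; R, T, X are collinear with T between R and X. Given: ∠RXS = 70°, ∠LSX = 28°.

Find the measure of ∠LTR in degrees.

1. ∠RLS = 70°  [same arc SR]
2. ∠LRX = 28°  [same arc LX]
3. ∠LTR = 82°  [△RTL]

∠LTR = 82°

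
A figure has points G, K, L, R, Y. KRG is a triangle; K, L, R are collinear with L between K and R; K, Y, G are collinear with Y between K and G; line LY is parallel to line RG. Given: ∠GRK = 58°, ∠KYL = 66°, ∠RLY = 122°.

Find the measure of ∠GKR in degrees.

1. ∠KLY = 58°  [LY∥RG, corresponding at L]
2. ∠LKY = 56°  [△KLY]
3. ∠GKR = 56°  [L on KR, Y on KG]

∠GKR = 56°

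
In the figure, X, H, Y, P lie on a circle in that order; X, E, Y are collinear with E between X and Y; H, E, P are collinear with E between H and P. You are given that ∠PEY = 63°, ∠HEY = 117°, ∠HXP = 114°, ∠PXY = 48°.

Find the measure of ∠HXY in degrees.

1. ∠HYP = 66°  [cyclic XHYP, opposite ∠X+∠Y]
2. ∠PHY = 48°  [same arc YP]
3. ∠HPY = 66°  [△HYP]
4. ∠HXY = 66°  [same arc HY]

∠HXY = 66°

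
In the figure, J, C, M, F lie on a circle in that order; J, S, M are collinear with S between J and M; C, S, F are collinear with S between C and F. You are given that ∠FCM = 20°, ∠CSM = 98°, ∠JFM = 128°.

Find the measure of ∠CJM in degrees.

1. ∠CMJ = 62°  [△CSM]
2. ∠JCM = 52°  [cyclic JCMF, opposite ∠C+∠F]
3. ∠CJM = 66°  [△JCM]

∠CJM = 66°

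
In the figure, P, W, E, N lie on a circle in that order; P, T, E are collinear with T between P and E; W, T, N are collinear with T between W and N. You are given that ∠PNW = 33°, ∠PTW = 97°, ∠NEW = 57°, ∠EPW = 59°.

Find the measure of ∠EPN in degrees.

∠EPN = 64°

1. ∠PEW = 33°  [same arc PW]
2. ∠ETW = 83°  [linear pair at T on PE]
3. ∠EWN = 64°  [△WTE]
4. ∠EPN = 64°  [same arc EN]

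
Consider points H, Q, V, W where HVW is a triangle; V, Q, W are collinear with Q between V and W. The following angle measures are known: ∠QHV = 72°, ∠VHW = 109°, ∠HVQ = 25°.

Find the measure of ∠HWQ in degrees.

1. ∠HVW = 25°  [Q on ray VW]
2. ∠HWV = 46°  [△HVW]
3. ∠HWQ = 46°  [Q on ray WV]

∠HWQ = 46°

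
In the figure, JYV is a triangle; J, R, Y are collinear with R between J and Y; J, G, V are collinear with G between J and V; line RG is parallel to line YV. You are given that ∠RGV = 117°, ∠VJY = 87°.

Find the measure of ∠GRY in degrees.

1. ∠JGR = 63°  [linear pair at G on JV]
2. ∠GJR = 87°  [R on JY, G on JV]
3. ∠GRJ = 30°  [△JRG]
4. ∠GRY = 150°  [linear pair at R on JY]

∠GRY = 150°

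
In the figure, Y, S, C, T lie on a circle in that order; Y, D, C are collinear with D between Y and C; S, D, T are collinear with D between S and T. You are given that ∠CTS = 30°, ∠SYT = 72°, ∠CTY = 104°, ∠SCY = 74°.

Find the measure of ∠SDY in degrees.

∠SDY = 116°

1. ∠CYS = 30°  [same arc SC]
2. ∠STY = 74°  [same arc YS]
3. ∠TSY = 34°  [△YST]
4. ∠SDY = 116°  [△YDS]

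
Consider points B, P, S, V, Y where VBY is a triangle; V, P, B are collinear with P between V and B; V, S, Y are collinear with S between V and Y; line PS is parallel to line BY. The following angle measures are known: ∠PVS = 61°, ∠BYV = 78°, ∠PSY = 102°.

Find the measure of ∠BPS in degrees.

∠BPS = 139°

1. ∠BVY = 61°  [P on VB, S on VY]
2. ∠VBY = 41°  [△VBY]
3. ∠SPV = 41°  [PS∥BY, corresponding at P]
4. ∠BPS = 139°  [linear pair at P on VB]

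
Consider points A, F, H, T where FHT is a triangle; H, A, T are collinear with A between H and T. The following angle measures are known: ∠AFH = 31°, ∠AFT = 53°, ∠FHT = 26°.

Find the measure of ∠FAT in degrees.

1. ∠AHF = 26°  [A on ray HT]
2. ∠FAH = 123°  [△FHA]
3. ∠FAT = 57°  [linear pair at A on HT]

∠FAT = 57°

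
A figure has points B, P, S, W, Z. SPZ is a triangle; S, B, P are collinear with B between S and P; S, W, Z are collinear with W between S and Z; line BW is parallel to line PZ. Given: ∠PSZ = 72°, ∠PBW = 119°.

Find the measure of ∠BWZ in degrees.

∠BWZ = 133°

1. ∠BSW = 72°  [B on SP, W on SZ]
2. ∠SBW = 61°  [linear pair at B on SP]
3. ∠BWS = 47°  [△SBW]
4. ∠BWZ = 133°  [linear pair at W on SZ]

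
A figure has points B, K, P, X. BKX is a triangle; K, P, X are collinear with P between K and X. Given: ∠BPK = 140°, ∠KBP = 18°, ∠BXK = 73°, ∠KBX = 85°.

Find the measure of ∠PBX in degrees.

∠PBX = 67°

1. ∠BPX = 40°  [linear pair at P on KX]
2. ∠BXP = 73°  [P on ray XK]
3. ∠PBX = 67°  [△BPX]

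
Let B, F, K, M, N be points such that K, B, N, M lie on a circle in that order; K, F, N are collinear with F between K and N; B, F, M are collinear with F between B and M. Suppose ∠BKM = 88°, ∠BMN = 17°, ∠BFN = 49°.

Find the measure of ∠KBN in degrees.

∠KBN = 103°

1. ∠BNM = 92°  [cyclic KBNM, opposite ∠K+∠N]
2. ∠BKN = 17°  [same arc BN]
3. ∠MBN = 71°  [△BNM]
4. ∠BNK = 60°  [△BFN]
5. ∠KBN = 103°  [△KBN]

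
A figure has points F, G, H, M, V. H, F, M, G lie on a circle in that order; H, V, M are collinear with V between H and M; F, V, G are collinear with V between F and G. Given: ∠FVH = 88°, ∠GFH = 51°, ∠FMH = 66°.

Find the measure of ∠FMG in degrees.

1. ∠GVM = 88°  [vertical angles at V]
2. ∠FVM = 92°  [linear pair at V on HM]
3. ∠GMH = 51°  [same arc HG]
4. ∠GFM = 22°  [△FVM]
5. ∠FGM = 41°  [△MVG]
6. ∠FMG = 117°  [△FMG]

∠FMG = 117°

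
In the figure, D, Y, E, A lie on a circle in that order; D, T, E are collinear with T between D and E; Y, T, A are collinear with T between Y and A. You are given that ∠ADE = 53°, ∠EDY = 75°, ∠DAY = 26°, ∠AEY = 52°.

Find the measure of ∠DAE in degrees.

1. ∠ATD = 101°  [△DTA]
2. ∠EAY = 75°  [same arc YE]
3. ∠ATE = 79°  [linear pair at T on DE]
4. ∠AED = 26°  [△ETA]
5. ∠DAE = 101°  [△DEA]

∠DAE = 101°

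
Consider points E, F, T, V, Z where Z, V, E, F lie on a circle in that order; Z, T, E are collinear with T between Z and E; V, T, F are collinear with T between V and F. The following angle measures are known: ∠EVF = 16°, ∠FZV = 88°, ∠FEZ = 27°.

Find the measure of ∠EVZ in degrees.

1. ∠EZF = 16°  [same arc EF]
2. ∠EFZ = 137°  [△ZEF]
3. ∠EVZ = 43°  [cyclic ZVEF, opposite ∠V+∠F]

∠EVZ = 43°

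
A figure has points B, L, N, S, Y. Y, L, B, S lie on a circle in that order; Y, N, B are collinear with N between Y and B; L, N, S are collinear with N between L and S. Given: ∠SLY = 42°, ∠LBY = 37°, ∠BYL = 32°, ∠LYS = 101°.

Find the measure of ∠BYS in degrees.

∠BYS = 69°

1. ∠SBY = 42°  [same arc YS]
2. ∠BLY = 111°  [△YLB]
3. ∠BSY = 69°  [cyclic YLBS, opposite ∠L+∠S]
4. ∠BYS = 69°  [△YBS]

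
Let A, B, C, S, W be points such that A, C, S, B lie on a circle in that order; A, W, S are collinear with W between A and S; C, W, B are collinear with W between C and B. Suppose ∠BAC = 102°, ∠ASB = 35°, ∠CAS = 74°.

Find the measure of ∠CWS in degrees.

∠CWS = 109°

1. ∠ACB = 35°  [same arc AB]
2. ∠AWC = 71°  [△AWC]
3. ∠CWS = 109°  [linear pair at W on AS]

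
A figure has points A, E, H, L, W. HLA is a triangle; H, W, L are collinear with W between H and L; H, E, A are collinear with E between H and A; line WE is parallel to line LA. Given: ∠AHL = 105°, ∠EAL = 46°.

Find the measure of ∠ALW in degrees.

1. ∠HAL = 46°  [E on ray AH]
2. ∠ALH = 29°  [△HLA]
3. ∠ALW = 29°  [W on ray LH]

∠ALW = 29°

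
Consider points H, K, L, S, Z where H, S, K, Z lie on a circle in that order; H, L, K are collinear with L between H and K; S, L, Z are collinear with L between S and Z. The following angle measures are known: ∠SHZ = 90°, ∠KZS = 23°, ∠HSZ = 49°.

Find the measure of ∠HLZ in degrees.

1. ∠SKZ = 90°  [cyclic HSKZ, opposite ∠H+∠K]
2. ∠HZS = 41°  [△HSZ]
3. ∠KSZ = 67°  [△SKZ]
4. ∠KHZ = 67°  [same arc KZ]
5. ∠HLZ = 72°  [△HLZ]

∠HLZ = 72°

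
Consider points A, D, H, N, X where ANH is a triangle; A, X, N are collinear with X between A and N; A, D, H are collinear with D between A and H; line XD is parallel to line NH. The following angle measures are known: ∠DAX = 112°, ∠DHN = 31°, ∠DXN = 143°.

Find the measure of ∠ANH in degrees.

∠ANH = 37°

1. ∠HAN = 112°  [X on AN, D on AH]
2. ∠AHN = 31°  [D on ray HA]
3. ∠ANH = 37°  [△ANH]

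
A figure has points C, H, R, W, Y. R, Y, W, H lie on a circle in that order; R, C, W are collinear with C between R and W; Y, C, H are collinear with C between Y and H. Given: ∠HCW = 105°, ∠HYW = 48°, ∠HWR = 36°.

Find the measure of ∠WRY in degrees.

∠WRY = 39°

1. ∠RCY = 105°  [vertical angles at C]
2. ∠HYR = 36°  [same arc RH]
3. ∠WRY = 39°  [△RCY]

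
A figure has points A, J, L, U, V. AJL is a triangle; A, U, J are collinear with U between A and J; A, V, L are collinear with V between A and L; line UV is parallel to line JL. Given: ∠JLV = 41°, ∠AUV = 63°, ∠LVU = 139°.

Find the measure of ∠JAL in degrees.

∠JAL = 76°

1. ∠ALJ = 41°  [V on ray LA]
2. ∠AJL = 63°  [UV∥JL, corresponding at U]
3. ∠JAL = 76°  [△AJL]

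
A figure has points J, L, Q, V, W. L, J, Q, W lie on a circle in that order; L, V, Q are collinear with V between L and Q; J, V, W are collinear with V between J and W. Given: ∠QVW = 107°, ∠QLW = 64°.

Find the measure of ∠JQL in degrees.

1. ∠JVL = 107°  [vertical angles at V]
2. ∠QJW = 64°  [same arc QW]
3. ∠JVQ = 73°  [linear pair at V on LQ]
4. ∠JQL = 43°  [△JVQ]

∠JQL = 43°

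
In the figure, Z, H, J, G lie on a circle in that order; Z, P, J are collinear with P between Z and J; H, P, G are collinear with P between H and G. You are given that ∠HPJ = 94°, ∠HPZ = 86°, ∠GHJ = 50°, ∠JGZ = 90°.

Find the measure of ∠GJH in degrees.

1. ∠GPJ = 86°  [vertical angles at P]
2. ∠GZJ = 50°  [same arc JG]
3. ∠GJZ = 40°  [△ZJG]
4. ∠HGJ = 54°  [△JPG]
5. ∠GJH = 76°  [△HJG]

∠GJH = 76°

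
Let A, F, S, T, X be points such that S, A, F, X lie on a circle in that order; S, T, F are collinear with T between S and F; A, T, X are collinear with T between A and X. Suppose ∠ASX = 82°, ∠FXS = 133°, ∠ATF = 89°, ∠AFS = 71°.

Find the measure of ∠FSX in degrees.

∠FSX = 20°

1. ∠STX = 89°  [vertical angles at T]
2. ∠AXS = 71°  [same arc SA]
3. ∠FSX = 20°  [△STX]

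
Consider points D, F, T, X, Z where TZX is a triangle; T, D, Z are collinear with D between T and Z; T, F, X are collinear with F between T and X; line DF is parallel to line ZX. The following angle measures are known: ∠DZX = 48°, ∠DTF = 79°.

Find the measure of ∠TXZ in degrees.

1. ∠TZX = 48°  [D on ray ZT]
2. ∠XTZ = 79°  [D on TZ, F on TX]
3. ∠TXZ = 53°  [△TZX]

∠TXZ = 53°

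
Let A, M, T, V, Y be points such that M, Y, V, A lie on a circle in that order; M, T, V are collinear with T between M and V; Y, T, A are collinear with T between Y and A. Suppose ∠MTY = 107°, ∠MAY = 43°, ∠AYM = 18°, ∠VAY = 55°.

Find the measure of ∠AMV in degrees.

1. ∠ATV = 107°  [vertical angles at T]
2. ∠ATM = 73°  [linear pair at T on MV]
3. ∠AMV = 64°  [△MTA]

∠AMV = 64°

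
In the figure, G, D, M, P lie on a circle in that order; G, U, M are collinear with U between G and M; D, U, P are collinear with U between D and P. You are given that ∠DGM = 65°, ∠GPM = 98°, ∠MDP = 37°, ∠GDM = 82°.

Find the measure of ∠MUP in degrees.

∠MUP = 70°

1. ∠DPM = 65°  [same arc DM]
2. ∠MGP = 37°  [same arc MP]
3. ∠GMP = 45°  [△GMP]
4. ∠MUP = 70°  [△MUP]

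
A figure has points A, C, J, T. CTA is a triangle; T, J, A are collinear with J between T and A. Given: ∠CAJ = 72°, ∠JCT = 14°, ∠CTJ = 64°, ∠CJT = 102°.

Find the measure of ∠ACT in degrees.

1. ∠CAT = 72°  [J on ray AT]
2. ∠ATC = 64°  [J on ray TA]
3. ∠ACT = 44°  [△CTA]

∠ACT = 44°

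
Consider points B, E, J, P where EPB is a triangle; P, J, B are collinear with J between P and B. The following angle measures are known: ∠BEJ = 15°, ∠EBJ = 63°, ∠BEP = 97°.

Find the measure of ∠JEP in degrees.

1. ∠BJE = 102°  [△EJB]
2. ∠EBP = 63°  [J on ray BP]
3. ∠BPE = 20°  [△EPB]
4. ∠EJP = 78°  [linear pair at J on PB]
5. ∠EPJ = 20°  [J on ray PB]
6. ∠JEP = 82°  [△EPJ]

∠JEP = 82°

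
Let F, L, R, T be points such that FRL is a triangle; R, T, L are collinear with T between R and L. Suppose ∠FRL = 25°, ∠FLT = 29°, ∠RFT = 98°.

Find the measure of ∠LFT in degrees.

∠LFT = 28°

1. ∠FRT = 25°  [T on ray RL]
2. ∠FTR = 57°  [△FRT]
3. ∠FTL = 123°  [linear pair at T on RL]
4. ∠LFT = 28°  [△FTL]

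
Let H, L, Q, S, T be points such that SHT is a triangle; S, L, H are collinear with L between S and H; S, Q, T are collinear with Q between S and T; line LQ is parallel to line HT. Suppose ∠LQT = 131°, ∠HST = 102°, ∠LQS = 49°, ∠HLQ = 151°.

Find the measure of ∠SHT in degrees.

1. ∠LSQ = 102°  [L on SH, Q on ST]
2. ∠QLS = 29°  [△SLQ]
3. ∠SHT = 29°  [LQ∥HT, corresponding at L]

∠SHT = 29°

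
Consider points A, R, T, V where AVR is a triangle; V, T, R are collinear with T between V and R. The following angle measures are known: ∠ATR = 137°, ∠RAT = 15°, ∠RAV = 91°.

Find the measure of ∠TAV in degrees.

∠TAV = 76°

1. ∠ART = 28°  [△ATR]
2. ∠ATV = 43°  [linear pair at T on VR]
3. ∠ARV = 28°  [T on ray RV]
4. ∠AVR = 61°  [△AVR]
5. ∠AVT = 61°  [T on ray VR]
6. ∠TAV = 76°  [△AVT]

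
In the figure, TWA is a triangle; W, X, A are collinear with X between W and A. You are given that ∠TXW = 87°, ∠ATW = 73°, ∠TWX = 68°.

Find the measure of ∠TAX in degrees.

∠TAX = 39°

1. ∠AWT = 68°  [X on ray WA]
2. ∠TAW = 39°  [△TWA]
3. ∠TAX = 39°  [X on ray AW]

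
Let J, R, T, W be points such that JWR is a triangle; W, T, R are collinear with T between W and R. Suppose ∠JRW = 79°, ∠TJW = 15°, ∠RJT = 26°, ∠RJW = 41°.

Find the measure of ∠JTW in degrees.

1. ∠JRT = 79°  [T on ray RW]
2. ∠JTR = 75°  [△JTR]
3. ∠JTW = 105°  [linear pair at T on WR]

∠JTW = 105°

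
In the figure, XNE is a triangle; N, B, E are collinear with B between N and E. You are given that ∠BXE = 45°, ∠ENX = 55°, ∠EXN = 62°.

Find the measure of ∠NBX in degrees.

∠NBX = 108°

1. ∠NEX = 63°  [△XNE]
2. ∠BEX = 63°  [B on ray EN]
3. ∠EBX = 72°  [△XBE]
4. ∠NBX = 108°  [linear pair at B on NE]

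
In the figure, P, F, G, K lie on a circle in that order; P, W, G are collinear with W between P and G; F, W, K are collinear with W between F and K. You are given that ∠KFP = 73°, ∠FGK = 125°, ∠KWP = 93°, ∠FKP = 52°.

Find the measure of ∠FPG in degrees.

1. ∠KGP = 73°  [same arc PK]
2. ∠GWK = 87°  [linear pair at W on PG]
3. ∠FKG = 20°  [△GWK]
4. ∠FPG = 20°  [same arc FG]

∠FPG = 20°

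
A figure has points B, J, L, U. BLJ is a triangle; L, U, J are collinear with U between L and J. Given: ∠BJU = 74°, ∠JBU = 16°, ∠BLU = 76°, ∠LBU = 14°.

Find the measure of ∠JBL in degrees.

∠JBL = 30°

1. ∠BJL = 74°  [U on ray JL]
2. ∠BLJ = 76°  [U on ray LJ]
3. ∠JBL = 30°  [△BLJ]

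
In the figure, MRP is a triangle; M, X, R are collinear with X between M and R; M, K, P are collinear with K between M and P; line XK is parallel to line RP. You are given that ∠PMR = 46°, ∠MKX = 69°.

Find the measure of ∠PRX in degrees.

1. ∠KMX = 46°  [X on MR, K on MP]
2. ∠KXM = 65°  [△MXK]
3. ∠KXR = 115°  [linear pair at X on MR]
4. ∠PRX = 65°  [XK∥RP, co-interior at R–X]

∠PRX = 65°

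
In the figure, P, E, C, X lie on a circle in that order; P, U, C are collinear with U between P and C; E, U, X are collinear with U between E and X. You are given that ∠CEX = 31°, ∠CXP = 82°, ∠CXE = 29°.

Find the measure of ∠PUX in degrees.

∠PUX = 96°

1. ∠CPX = 31°  [same arc CX]
2. ∠PCX = 67°  [△PCX]
3. ∠CUX = 84°  [△CUX]
4. ∠PUX = 96°  [linear pair at U on PC]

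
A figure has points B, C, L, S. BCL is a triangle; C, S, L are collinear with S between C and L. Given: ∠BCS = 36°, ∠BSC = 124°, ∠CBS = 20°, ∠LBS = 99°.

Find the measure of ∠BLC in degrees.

∠BLC = 25°

1. ∠BSL = 56°  [linear pair at S on CL]
2. ∠BLS = 25°  [△BSL]
3. ∠BLC = 25°  [S on ray LC]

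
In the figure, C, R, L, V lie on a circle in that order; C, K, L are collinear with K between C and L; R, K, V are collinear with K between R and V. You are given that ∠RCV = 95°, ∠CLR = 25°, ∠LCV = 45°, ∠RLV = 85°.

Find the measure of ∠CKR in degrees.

∠CKR = 70°

1. ∠CVR = 25°  [same arc CR]
2. ∠LRV = 45°  [same arc LV]
3. ∠LVR = 50°  [△RLV]
4. ∠CRV = 60°  [△CRV]
5. ∠LCR = 50°  [same arc RL]
6. ∠CKR = 70°  [△CKR]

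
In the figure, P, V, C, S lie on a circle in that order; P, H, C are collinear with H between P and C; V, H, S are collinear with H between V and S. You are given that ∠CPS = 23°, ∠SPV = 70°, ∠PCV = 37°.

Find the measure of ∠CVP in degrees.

1. ∠CVS = 23°  [same arc CS]
2. ∠SCV = 110°  [cyclic PVCS, opposite ∠P+∠C]
3. ∠CSV = 47°  [△VCS]
4. ∠CPV = 47°  [same arc VC]
5. ∠CVP = 96°  [△PVC]

∠CVP = 96°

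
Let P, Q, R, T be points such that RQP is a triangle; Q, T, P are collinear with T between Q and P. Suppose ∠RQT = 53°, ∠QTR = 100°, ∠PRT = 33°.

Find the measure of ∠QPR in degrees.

1. ∠PTR = 80°  [linear pair at T on QP]
2. ∠RPT = 67°  [△RTP]
3. ∠QPR = 67°  [T on ray PQ]

∠QPR = 67°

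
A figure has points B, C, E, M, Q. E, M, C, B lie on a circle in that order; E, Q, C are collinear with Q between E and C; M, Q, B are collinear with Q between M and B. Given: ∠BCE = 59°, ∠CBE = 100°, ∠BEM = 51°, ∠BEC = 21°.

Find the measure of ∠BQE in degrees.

∠BQE = 89°

1. ∠BME = 59°  [same arc EB]
2. ∠EBM = 70°  [△EMB]
3. ∠BQE = 89°  [△EQB]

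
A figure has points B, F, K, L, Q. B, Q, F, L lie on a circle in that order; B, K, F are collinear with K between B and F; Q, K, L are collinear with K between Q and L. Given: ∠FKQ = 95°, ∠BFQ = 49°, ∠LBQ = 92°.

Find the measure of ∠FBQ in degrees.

1. ∠BKQ = 85°  [linear pair at K on BF]
2. ∠BLQ = 49°  [same arc BQ]
3. ∠BQL = 39°  [△BQL]
4. ∠FBQ = 56°  [△BKQ]

∠FBQ = 56°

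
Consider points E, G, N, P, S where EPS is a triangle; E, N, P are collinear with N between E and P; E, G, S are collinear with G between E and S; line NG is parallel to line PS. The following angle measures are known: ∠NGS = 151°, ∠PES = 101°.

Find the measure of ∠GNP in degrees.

∠GNP = 130°

1. ∠EGN = 29°  [linear pair at G on ES]
2. ∠GEN = 101°  [N on EP, G on ES]
3. ∠ENG = 50°  [△ENG]
4. ∠GNP = 130°  [linear pair at N on EP]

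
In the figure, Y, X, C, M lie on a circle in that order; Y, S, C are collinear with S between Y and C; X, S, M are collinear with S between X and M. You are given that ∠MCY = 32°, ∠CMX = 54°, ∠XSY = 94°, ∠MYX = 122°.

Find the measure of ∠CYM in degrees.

∠CYM = 68°

1. ∠MXY = 32°  [same arc YM]
2. ∠CSM = 94°  [△CSM]
3. ∠XMY = 26°  [△YXM]
4. ∠MSY = 86°  [linear pair at S on YC]
5. ∠CYM = 68°  [△YSM]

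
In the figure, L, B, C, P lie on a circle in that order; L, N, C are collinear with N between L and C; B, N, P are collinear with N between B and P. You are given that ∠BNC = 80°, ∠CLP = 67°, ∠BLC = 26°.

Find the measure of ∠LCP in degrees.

1. ∠LNP = 80°  [vertical angles at N]
2. ∠BPC = 26°  [same arc BC]
3. ∠CNP = 100°  [linear pair at N on LC]
4. ∠LCP = 54°  [△CNP]

∠LCP = 54°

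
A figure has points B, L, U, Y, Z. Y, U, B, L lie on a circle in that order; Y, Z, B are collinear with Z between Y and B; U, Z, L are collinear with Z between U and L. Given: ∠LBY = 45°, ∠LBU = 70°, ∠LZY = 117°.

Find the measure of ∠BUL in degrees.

∠BUL = 38°

1. ∠BZL = 63°  [linear pair at Z on YB]
2. ∠BLU = 72°  [△BZL]
3. ∠BUL = 38°  [△UBL]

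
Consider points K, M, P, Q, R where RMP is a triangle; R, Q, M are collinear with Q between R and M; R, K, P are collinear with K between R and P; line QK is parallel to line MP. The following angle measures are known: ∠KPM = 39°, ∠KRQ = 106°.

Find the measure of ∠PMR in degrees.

1. ∠MPR = 39°  [K on ray PR]
2. ∠MRP = 106°  [Q on RM, K on RP]
3. ∠PMR = 35°  [△RMP]

∠PMR = 35°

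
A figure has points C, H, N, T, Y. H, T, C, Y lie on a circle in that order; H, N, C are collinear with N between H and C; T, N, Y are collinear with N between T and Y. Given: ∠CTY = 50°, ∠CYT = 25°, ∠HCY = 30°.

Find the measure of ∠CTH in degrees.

∠CTH = 80°

1. ∠CHY = 50°  [same arc CY]
2. ∠CYH = 100°  [△HCY]
3. ∠CTH = 80°  [cyclic HTCY, opposite ∠T+∠Y]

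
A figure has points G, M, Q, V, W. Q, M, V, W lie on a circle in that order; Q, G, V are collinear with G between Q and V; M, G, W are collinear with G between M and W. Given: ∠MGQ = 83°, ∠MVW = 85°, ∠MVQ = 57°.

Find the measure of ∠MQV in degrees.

∠MQV = 69°

1. ∠MQW = 95°  [cyclic QMVW, opposite ∠Q+∠V]
2. ∠MWQ = 57°  [same arc QM]
3. ∠QMW = 28°  [△QMW]
4. ∠MQV = 69°  [△QGM]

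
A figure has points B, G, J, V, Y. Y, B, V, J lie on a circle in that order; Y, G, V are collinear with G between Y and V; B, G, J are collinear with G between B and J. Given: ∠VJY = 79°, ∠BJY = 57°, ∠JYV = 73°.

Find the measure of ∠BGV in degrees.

1. ∠BVY = 57°  [same arc YB]
2. ∠JBV = 73°  [same arc VJ]
3. ∠BGV = 50°  [△BGV]

∠BGV = 50°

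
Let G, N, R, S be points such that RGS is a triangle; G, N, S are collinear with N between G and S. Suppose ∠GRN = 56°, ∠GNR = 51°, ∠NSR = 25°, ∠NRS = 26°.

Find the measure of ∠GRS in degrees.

1. ∠NGR = 73°  [△RGN]
2. ∠GSR = 25°  [N on ray SG]
3. ∠RGS = 73°  [N on ray GS]
4. ∠GRS = 82°  [△RGS]

∠GRS = 82°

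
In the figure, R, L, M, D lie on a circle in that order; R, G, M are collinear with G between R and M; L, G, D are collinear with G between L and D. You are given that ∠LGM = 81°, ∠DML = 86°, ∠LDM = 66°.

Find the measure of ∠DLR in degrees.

∠DLR = 15°

1. ∠LGR = 99°  [linear pair at G on RM]
2. ∠LRM = 66°  [same arc LM]
3. ∠DLR = 15°  [△RGL]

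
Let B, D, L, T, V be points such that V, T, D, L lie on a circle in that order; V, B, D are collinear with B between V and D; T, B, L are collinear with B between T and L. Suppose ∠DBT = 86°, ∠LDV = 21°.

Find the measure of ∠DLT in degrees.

∠DLT = 65°

1. ∠LBV = 86°  [vertical angles at B]
2. ∠DBL = 94°  [linear pair at B on VD]
3. ∠DLT = 65°  [△DBL]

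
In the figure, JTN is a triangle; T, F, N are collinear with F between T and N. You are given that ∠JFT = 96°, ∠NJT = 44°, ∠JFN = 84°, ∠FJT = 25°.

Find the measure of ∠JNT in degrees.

∠JNT = 77°

1. ∠FTJ = 59°  [△JTF]
2. ∠JTN = 59°  [F on ray TN]
3. ∠JNT = 77°  [△JTN]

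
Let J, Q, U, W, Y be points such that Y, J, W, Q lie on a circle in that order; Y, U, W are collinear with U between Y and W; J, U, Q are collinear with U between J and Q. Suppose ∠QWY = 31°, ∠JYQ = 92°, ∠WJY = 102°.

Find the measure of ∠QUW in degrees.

∠QUW = 128°

1. ∠QJY = 31°  [same arc YQ]
2. ∠JQY = 57°  [△YJQ]
3. ∠WQY = 78°  [cyclic YJWQ, opposite ∠J+∠Q]
4. ∠QYW = 71°  [△YWQ]
5. ∠QUY = 52°  [△YUQ]
6. ∠QUW = 128°  [linear pair at U on YW]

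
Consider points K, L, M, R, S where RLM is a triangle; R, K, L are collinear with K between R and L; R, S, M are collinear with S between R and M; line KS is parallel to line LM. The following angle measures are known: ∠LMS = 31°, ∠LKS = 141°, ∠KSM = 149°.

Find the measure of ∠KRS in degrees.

∠KRS = 110°

1. ∠RKS = 39°  [linear pair at K on RL]
2. ∠KSR = 31°  [linear pair at S on RM]
3. ∠KRS = 110°  [△RKS]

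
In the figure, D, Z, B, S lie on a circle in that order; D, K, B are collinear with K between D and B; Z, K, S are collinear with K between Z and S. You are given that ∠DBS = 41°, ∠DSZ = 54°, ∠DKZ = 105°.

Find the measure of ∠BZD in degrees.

1. ∠DZS = 41°  [same arc DS]
2. ∠DBZ = 54°  [same arc DZ]
3. ∠BDZ = 34°  [△DKZ]
4. ∠BZD = 92°  [△DZB]

∠BZD = 92°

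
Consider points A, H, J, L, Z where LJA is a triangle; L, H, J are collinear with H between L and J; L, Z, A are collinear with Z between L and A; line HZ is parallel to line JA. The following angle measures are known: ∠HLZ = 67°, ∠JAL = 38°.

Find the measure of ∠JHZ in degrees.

∠JHZ = 105°

1. ∠ALJ = 67°  [H on LJ, Z on LA]
2. ∠AJL = 75°  [△LJA]
3. ∠LHZ = 75°  [HZ∥JA, corresponding at H]
4. ∠JHZ = 105°  [linear pair at H on LJ]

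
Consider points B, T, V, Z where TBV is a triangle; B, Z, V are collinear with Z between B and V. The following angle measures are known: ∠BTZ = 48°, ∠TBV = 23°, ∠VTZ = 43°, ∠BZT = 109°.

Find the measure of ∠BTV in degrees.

∠BTV = 91°

1. ∠TZV = 71°  [linear pair at Z on BV]
2. ∠TVZ = 66°  [△TZV]
3. ∠BVT = 66°  [Z on ray VB]
4. ∠BTV = 91°  [△TBV]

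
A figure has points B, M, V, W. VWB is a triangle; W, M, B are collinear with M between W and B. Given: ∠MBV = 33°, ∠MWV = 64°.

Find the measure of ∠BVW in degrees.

∠BVW = 83°

1. ∠VBW = 33°  [M on ray BW]
2. ∠BWV = 64°  [M on ray WB]
3. ∠BVW = 83°  [△VWB]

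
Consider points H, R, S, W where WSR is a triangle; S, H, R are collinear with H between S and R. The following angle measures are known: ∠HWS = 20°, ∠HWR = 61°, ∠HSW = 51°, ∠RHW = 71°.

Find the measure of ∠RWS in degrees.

∠RWS = 81°

1. ∠HRW = 48°  [△WHR]
2. ∠RSW = 51°  [H on ray SR]
3. ∠SRW = 48°  [H on ray RS]
4. ∠RWS = 81°  [△WSR]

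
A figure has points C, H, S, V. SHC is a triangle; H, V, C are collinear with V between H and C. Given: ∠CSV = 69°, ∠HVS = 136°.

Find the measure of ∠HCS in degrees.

1. ∠CVS = 44°  [linear pair at V on HC]
2. ∠SCV = 67°  [△SVC]
3. ∠HCS = 67°  [V on ray CH]

∠HCS = 67°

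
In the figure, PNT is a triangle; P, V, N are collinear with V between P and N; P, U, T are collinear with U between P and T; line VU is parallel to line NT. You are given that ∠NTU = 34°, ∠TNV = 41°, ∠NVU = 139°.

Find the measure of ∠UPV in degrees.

∠UPV = 105°

1. ∠NTP = 34°  [U on ray TP]
2. ∠PVU = 41°  [linear pair at V on PN]
3. ∠PUV = 34°  [VU∥NT, corresponding at U]
4. ∠UPV = 105°  [△PVU]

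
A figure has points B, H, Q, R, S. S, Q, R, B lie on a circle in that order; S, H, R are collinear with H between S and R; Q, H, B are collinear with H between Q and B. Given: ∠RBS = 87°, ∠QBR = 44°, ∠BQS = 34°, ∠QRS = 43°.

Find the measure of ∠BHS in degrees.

1. ∠BRS = 34°  [same arc SB]
2. ∠QBS = 43°  [same arc SQ]
3. ∠BSR = 59°  [△SRB]
4. ∠BHS = 78°  [△SHB]

∠BHS = 78°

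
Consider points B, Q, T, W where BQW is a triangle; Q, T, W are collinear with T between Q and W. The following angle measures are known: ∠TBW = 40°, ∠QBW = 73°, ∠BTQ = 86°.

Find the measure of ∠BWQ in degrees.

∠BWQ = 46°

1. ∠BTW = 94°  [linear pair at T on QW]
2. ∠BWT = 46°  [△BTW]
3. ∠BWQ = 46°  [T on ray WQ]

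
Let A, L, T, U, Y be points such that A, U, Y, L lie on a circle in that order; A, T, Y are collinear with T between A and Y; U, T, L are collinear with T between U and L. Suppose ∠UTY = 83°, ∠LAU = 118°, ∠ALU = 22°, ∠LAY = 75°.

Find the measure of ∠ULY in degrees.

∠ULY = 43°

1. ∠LYU = 62°  [cyclic AUYL, opposite ∠A+∠Y]
2. ∠LUY = 75°  [same arc YL]
3. ∠ULY = 43°  [△UYL]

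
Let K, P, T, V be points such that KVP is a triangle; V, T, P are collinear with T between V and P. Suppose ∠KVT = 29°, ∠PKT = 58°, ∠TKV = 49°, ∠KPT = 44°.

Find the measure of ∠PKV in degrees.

1. ∠KVP = 29°  [T on ray VP]
2. ∠KPV = 44°  [T on ray PV]
3. ∠PKV = 107°  [△KVP]

∠PKV = 107°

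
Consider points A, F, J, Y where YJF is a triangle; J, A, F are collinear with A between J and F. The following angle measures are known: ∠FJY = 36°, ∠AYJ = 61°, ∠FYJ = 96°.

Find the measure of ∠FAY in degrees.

1. ∠AJY = 36°  [A on ray JF]
2. ∠JAY = 83°  [△YJA]
3. ∠FAY = 97°  [linear pair at A on JF]

∠FAY = 97°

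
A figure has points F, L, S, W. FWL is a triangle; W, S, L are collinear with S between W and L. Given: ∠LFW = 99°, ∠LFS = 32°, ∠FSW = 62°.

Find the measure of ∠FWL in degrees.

1. ∠FSL = 118°  [linear pair at S on WL]
2. ∠FLS = 30°  [△FSL]
3. ∠FLW = 30°  [S on ray LW]
4. ∠FWL = 51°  [△FWL]

∠FWL = 51°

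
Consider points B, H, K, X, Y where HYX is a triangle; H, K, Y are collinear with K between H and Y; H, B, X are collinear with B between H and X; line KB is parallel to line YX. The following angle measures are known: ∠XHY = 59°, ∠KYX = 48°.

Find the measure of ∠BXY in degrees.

∠BXY = 73°

1. ∠HYX = 48°  [K on ray YH]
2. ∠HXY = 73°  [△HYX]
3. ∠BXY = 73°  [B on ray XH]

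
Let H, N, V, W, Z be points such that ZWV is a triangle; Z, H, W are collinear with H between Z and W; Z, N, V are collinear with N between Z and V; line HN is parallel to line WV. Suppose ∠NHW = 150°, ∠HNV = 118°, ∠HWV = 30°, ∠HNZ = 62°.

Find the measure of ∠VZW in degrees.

1. ∠VWZ = 30°  [H on ray WZ]
2. ∠WVZ = 62°  [HN∥WV, corresponding at N]
3. ∠VZW = 88°  [△ZWV]

∠VZW = 88°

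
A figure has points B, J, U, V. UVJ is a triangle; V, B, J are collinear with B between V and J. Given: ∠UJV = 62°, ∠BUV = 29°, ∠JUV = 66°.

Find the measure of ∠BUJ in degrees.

1. ∠JVU = 52°  [△UVJ]
2. ∠BJU = 62°  [B on ray JV]
3. ∠BVU = 52°  [B on ray VJ]
4. ∠UBV = 99°  [△UVB]
5. ∠JBU = 81°  [linear pair at B on VJ]
6. ∠BUJ = 37°  [△UBJ]

∠BUJ = 37°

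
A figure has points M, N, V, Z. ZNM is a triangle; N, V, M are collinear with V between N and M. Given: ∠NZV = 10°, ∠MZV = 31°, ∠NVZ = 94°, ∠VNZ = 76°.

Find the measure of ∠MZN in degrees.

1. ∠MVZ = 86°  [linear pair at V on NM]
2. ∠MNZ = 76°  [V on ray NM]
3. ∠VMZ = 63°  [△ZVM]
4. ∠NMZ = 63°  [V on ray MN]
5. ∠MZN = 41°  [△ZNM]

∠MZN = 41°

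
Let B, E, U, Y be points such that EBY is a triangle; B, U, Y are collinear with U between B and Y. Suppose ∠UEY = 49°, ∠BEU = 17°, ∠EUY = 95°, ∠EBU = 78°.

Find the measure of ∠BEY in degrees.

1. ∠EYU = 36°  [△EUY]
2. ∠EBY = 78°  [U on ray BY]
3. ∠BYE = 36°  [U on ray YB]
4. ∠BEY = 66°  [△EBY]

∠BEY = 66°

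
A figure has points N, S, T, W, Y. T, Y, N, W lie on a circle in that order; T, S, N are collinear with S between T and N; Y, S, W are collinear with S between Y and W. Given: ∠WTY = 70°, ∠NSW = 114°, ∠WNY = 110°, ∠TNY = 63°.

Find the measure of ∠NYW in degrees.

1. ∠TSY = 114°  [vertical angles at S]
2. ∠NSY = 66°  [linear pair at S on TN]
3. ∠NYW = 51°  [△YSN]

∠NYW = 51°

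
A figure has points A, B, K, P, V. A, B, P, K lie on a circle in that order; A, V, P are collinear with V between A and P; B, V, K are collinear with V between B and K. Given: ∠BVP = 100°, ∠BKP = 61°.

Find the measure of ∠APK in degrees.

∠APK = 39°

1. ∠AVK = 100°  [vertical angles at V]
2. ∠KVP = 80°  [linear pair at V on AP]
3. ∠APK = 39°  [△PVK]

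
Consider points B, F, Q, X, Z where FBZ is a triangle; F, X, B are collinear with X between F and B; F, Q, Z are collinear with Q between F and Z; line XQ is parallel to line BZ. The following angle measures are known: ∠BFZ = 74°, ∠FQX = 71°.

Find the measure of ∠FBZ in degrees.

1. ∠QFX = 74°  [X on FB, Q on FZ]
2. ∠FXQ = 35°  [△FXQ]
3. ∠FBZ = 35°  [XQ∥BZ, corresponding at X]

∠FBZ = 35°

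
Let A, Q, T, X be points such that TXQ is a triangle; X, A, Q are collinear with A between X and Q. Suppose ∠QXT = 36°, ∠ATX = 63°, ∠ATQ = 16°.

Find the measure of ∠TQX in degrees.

1. ∠AXT = 36°  [A on ray XQ]
2. ∠TAX = 81°  [△TXA]
3. ∠QAT = 99°  [linear pair at A on XQ]
4. ∠AQT = 65°  [△TAQ]
5. ∠TQX = 65°  [A on ray QX]

∠TQX = 65°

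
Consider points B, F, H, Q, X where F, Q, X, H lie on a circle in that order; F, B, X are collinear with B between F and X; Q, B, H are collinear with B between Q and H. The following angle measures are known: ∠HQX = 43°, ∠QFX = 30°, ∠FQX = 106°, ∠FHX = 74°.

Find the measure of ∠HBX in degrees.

1. ∠HFX = 43°  [same arc XH]
2. ∠QHX = 30°  [same arc QX]
3. ∠FXH = 63°  [△FXH]
4. ∠HBX = 87°  [△XBH]

∠HBX = 87°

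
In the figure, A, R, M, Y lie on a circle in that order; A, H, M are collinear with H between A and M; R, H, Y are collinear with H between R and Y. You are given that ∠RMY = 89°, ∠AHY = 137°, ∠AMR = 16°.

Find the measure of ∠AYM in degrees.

∠AYM = 80°

1. ∠RAY = 91°  [cyclic ARMY, opposite ∠A+∠M]
2. ∠AYR = 16°  [same arc AR]
3. ∠ARY = 73°  [△ARY]
4. ∠MAY = 27°  [△AHY]
5. ∠AMY = 73°  [same arc AY]
6. ∠AYM = 80°  [△AMY]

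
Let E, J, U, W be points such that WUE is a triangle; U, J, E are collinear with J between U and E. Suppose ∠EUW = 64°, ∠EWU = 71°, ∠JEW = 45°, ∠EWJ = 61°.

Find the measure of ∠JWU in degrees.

1. ∠JUW = 64°  [J on ray UE]
2. ∠EJW = 74°  [△WJE]
3. ∠UJW = 106°  [linear pair at J on UE]
4. ∠JWU = 10°  [△WUJ]

∠JWU = 10°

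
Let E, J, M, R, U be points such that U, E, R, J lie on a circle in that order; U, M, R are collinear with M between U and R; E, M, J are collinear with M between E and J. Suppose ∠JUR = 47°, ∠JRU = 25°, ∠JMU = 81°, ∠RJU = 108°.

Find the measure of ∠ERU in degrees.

∠ERU = 52°

1. ∠JER = 47°  [same arc RJ]
2. ∠EMR = 81°  [vertical angles at M]
3. ∠ERU = 52°  [△EMR]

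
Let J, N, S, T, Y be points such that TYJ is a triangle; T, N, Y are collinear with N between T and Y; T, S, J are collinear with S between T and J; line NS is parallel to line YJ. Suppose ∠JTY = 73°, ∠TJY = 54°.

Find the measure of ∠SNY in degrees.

∠SNY = 127°

1. ∠JYT = 53°  [△TYJ]
2. ∠SNT = 53°  [NS∥YJ, corresponding at N]
3. ∠SNY = 127°  [linear pair at N on TY]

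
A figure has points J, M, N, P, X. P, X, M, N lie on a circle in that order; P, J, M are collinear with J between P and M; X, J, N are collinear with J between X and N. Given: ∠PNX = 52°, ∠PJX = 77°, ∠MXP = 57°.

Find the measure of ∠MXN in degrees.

1. ∠PMX = 52°  [same arc PX]
2. ∠MJX = 103°  [linear pair at J on PM]
3. ∠MXN = 25°  [△XJM]

∠MXN = 25°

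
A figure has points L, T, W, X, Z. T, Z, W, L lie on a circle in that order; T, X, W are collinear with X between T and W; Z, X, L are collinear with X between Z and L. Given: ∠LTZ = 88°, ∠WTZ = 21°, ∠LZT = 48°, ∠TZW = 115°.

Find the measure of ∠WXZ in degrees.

∠WXZ = 69°

1. ∠LWZ = 92°  [cyclic TZWL, opposite ∠T+∠W]
2. ∠WLZ = 21°  [same arc ZW]
3. ∠TWZ = 44°  [△TZW]
4. ∠LZW = 67°  [△ZWL]
5. ∠WXZ = 69°  [△ZXW]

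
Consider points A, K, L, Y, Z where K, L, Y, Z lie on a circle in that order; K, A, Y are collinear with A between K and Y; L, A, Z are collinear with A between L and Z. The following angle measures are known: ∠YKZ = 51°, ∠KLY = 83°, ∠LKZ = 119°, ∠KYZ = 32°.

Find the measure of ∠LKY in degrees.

1. ∠YLZ = 51°  [same arc YZ]
2. ∠LYZ = 61°  [cyclic KLYZ, opposite ∠K+∠Y]
3. ∠LZY = 68°  [△LYZ]
4. ∠LKY = 68°  [same arc LY]

∠LKY = 68°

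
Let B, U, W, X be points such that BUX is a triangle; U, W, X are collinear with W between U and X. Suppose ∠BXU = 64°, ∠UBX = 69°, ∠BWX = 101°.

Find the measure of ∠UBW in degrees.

1. ∠BUX = 47°  [△BUX]
2. ∠BWU = 79°  [linear pair at W on UX]
3. ∠BUW = 47°  [W on ray UX]
4. ∠UBW = 54°  [△BUW]

∠UBW = 54°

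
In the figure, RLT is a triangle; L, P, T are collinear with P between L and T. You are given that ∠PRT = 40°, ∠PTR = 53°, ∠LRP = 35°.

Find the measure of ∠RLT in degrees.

1. ∠RPT = 87°  [△RPT]
2. ∠LPR = 93°  [linear pair at P on LT]
3. ∠PLR = 52°  [△RLP]
4. ∠RLT = 52°  [P on ray LT]

∠RLT = 52°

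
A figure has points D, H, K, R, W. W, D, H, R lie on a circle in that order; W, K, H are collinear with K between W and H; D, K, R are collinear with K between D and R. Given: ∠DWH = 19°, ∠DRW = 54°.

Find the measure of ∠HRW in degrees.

1. ∠DHW = 54°  [same arc WD]
2. ∠HDW = 107°  [△WDH]
3. ∠HRW = 73°  [cyclic WDHR, opposite ∠D+∠R]

∠HRW = 73°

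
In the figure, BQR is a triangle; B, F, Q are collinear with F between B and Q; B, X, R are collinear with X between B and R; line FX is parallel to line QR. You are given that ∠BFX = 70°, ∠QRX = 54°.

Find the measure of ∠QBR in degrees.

1. ∠BQR = 70°  [FX∥QR, corresponding at F]
2. ∠BRQ = 54°  [X on ray RB]
3. ∠QBR = 56°  [△BQR]

∠QBR = 56°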